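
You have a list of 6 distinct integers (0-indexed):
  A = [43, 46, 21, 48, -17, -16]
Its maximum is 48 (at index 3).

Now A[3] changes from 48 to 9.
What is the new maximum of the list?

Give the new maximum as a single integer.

Old max = 48 (at index 3)
Change: A[3] 48 -> 9
Changed element WAS the max -> may need rescan.
  Max of remaining elements: 46
  New max = max(9, 46) = 46

Answer: 46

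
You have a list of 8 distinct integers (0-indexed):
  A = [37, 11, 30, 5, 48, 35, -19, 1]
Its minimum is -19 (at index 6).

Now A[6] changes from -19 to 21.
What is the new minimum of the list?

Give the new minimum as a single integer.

Old min = -19 (at index 6)
Change: A[6] -19 -> 21
Changed element WAS the min. Need to check: is 21 still <= all others?
  Min of remaining elements: 1
  New min = min(21, 1) = 1

Answer: 1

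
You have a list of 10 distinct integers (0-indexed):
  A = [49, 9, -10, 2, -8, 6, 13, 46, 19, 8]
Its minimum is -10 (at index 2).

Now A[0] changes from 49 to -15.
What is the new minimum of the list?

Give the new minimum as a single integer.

Old min = -10 (at index 2)
Change: A[0] 49 -> -15
Changed element was NOT the old min.
  New min = min(old_min, new_val) = min(-10, -15) = -15

Answer: -15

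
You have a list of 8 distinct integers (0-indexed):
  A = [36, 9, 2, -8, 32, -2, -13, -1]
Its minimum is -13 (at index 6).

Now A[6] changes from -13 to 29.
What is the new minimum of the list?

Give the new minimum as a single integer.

Old min = -13 (at index 6)
Change: A[6] -13 -> 29
Changed element WAS the min. Need to check: is 29 still <= all others?
  Min of remaining elements: -8
  New min = min(29, -8) = -8

Answer: -8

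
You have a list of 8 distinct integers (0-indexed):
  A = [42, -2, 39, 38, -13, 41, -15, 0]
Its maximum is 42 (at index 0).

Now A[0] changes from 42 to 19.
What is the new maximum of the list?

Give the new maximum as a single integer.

Old max = 42 (at index 0)
Change: A[0] 42 -> 19
Changed element WAS the max -> may need rescan.
  Max of remaining elements: 41
  New max = max(19, 41) = 41

Answer: 41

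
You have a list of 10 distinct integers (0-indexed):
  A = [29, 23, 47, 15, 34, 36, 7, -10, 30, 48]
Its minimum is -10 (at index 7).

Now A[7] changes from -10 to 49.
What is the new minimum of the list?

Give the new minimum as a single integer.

Answer: 7

Derivation:
Old min = -10 (at index 7)
Change: A[7] -10 -> 49
Changed element WAS the min. Need to check: is 49 still <= all others?
  Min of remaining elements: 7
  New min = min(49, 7) = 7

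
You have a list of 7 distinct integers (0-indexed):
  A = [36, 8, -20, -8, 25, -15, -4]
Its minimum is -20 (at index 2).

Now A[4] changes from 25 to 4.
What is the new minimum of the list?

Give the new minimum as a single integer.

Old min = -20 (at index 2)
Change: A[4] 25 -> 4
Changed element was NOT the old min.
  New min = min(old_min, new_val) = min(-20, 4) = -20

Answer: -20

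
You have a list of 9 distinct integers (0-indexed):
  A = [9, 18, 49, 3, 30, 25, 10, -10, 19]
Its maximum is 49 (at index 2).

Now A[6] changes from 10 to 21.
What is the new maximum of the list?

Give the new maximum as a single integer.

Old max = 49 (at index 2)
Change: A[6] 10 -> 21
Changed element was NOT the old max.
  New max = max(old_max, new_val) = max(49, 21) = 49

Answer: 49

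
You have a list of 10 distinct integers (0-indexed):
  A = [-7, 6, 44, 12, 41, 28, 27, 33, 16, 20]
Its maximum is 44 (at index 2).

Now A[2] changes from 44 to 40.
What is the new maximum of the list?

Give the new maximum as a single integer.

Answer: 41

Derivation:
Old max = 44 (at index 2)
Change: A[2] 44 -> 40
Changed element WAS the max -> may need rescan.
  Max of remaining elements: 41
  New max = max(40, 41) = 41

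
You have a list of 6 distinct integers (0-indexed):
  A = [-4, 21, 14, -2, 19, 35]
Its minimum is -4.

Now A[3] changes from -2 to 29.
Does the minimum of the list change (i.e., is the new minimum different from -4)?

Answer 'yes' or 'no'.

Answer: no

Derivation:
Old min = -4
Change: A[3] -2 -> 29
Changed element was NOT the min; min changes only if 29 < -4.
New min = -4; changed? no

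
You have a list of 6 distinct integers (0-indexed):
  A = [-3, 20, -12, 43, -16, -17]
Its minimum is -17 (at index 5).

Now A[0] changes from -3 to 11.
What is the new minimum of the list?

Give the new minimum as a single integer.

Old min = -17 (at index 5)
Change: A[0] -3 -> 11
Changed element was NOT the old min.
  New min = min(old_min, new_val) = min(-17, 11) = -17

Answer: -17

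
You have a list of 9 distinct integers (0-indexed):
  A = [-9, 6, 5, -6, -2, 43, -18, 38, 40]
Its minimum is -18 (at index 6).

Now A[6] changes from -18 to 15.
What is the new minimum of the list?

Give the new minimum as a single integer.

Answer: -9

Derivation:
Old min = -18 (at index 6)
Change: A[6] -18 -> 15
Changed element WAS the min. Need to check: is 15 still <= all others?
  Min of remaining elements: -9
  New min = min(15, -9) = -9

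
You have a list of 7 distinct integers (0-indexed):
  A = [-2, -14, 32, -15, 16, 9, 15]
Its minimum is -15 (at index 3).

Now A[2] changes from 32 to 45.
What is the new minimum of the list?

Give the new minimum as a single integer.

Old min = -15 (at index 3)
Change: A[2] 32 -> 45
Changed element was NOT the old min.
  New min = min(old_min, new_val) = min(-15, 45) = -15

Answer: -15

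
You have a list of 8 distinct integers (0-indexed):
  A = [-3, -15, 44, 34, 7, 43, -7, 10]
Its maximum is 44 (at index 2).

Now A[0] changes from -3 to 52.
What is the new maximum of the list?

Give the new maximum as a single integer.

Old max = 44 (at index 2)
Change: A[0] -3 -> 52
Changed element was NOT the old max.
  New max = max(old_max, new_val) = max(44, 52) = 52

Answer: 52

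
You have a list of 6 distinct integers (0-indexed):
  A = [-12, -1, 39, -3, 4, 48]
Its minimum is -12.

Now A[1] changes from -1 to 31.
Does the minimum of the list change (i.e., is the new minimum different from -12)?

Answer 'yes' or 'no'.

Old min = -12
Change: A[1] -1 -> 31
Changed element was NOT the min; min changes only if 31 < -12.
New min = -12; changed? no

Answer: no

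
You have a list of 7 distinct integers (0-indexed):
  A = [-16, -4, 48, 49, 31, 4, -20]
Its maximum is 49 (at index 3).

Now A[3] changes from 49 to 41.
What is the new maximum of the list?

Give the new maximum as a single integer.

Old max = 49 (at index 3)
Change: A[3] 49 -> 41
Changed element WAS the max -> may need rescan.
  Max of remaining elements: 48
  New max = max(41, 48) = 48

Answer: 48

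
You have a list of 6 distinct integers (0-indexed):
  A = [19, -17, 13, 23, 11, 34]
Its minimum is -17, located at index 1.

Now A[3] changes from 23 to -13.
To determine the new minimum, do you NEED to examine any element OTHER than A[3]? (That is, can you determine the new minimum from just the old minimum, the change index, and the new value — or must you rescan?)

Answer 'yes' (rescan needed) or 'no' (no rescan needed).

Answer: no

Derivation:
Old min = -17 at index 1
Change at index 3: 23 -> -13
Index 3 was NOT the min. New min = min(-17, -13). No rescan of other elements needed.
Needs rescan: no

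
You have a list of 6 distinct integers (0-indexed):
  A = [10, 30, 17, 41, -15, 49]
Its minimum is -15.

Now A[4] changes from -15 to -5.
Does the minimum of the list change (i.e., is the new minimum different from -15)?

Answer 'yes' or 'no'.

Old min = -15
Change: A[4] -15 -> -5
Changed element was the min; new min must be rechecked.
New min = -5; changed? yes

Answer: yes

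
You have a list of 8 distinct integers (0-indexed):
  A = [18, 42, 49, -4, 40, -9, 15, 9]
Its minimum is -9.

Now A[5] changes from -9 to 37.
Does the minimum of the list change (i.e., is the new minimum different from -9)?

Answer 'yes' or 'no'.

Old min = -9
Change: A[5] -9 -> 37
Changed element was the min; new min must be rechecked.
New min = -4; changed? yes

Answer: yes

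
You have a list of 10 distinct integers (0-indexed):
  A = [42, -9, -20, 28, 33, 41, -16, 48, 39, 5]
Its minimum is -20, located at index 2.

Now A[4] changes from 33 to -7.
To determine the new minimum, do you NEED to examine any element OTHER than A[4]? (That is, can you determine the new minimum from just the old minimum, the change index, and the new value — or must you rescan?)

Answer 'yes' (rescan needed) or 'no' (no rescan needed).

Answer: no

Derivation:
Old min = -20 at index 2
Change at index 4: 33 -> -7
Index 4 was NOT the min. New min = min(-20, -7). No rescan of other elements needed.
Needs rescan: no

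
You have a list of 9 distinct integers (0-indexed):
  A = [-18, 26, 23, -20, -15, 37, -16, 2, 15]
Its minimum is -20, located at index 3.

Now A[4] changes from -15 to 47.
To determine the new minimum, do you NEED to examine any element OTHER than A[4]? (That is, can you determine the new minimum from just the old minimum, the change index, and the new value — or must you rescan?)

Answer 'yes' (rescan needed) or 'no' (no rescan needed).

Answer: no

Derivation:
Old min = -20 at index 3
Change at index 4: -15 -> 47
Index 4 was NOT the min. New min = min(-20, 47). No rescan of other elements needed.
Needs rescan: no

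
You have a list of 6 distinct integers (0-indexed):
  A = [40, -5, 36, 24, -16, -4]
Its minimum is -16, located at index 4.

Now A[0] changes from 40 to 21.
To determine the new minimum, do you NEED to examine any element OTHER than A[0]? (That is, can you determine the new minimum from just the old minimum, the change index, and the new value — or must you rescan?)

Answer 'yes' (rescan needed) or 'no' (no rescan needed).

Old min = -16 at index 4
Change at index 0: 40 -> 21
Index 0 was NOT the min. New min = min(-16, 21). No rescan of other elements needed.
Needs rescan: no

Answer: no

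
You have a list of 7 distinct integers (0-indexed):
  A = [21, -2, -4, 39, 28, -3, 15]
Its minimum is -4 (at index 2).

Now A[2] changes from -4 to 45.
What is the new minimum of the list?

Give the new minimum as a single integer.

Old min = -4 (at index 2)
Change: A[2] -4 -> 45
Changed element WAS the min. Need to check: is 45 still <= all others?
  Min of remaining elements: -3
  New min = min(45, -3) = -3

Answer: -3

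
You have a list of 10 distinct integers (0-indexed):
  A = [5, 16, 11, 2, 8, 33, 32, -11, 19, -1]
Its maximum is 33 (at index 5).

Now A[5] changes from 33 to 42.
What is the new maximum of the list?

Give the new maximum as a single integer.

Answer: 42

Derivation:
Old max = 33 (at index 5)
Change: A[5] 33 -> 42
Changed element WAS the max -> may need rescan.
  Max of remaining elements: 32
  New max = max(42, 32) = 42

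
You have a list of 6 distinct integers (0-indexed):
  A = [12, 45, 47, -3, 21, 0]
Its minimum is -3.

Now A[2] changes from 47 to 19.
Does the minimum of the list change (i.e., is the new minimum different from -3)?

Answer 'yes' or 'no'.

Answer: no

Derivation:
Old min = -3
Change: A[2] 47 -> 19
Changed element was NOT the min; min changes only if 19 < -3.
New min = -3; changed? no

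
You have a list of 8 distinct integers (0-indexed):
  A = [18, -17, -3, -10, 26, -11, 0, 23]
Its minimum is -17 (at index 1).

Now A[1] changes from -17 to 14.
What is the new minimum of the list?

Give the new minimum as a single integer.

Old min = -17 (at index 1)
Change: A[1] -17 -> 14
Changed element WAS the min. Need to check: is 14 still <= all others?
  Min of remaining elements: -11
  New min = min(14, -11) = -11

Answer: -11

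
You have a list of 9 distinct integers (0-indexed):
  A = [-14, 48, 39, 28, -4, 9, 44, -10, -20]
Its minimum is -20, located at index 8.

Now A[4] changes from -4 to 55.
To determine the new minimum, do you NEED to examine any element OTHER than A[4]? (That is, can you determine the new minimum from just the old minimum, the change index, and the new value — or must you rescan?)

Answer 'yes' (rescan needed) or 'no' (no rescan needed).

Answer: no

Derivation:
Old min = -20 at index 8
Change at index 4: -4 -> 55
Index 4 was NOT the min. New min = min(-20, 55). No rescan of other elements needed.
Needs rescan: no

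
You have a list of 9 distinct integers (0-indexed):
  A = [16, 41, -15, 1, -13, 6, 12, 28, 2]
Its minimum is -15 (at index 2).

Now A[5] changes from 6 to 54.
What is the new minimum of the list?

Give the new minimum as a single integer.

Answer: -15

Derivation:
Old min = -15 (at index 2)
Change: A[5] 6 -> 54
Changed element was NOT the old min.
  New min = min(old_min, new_val) = min(-15, 54) = -15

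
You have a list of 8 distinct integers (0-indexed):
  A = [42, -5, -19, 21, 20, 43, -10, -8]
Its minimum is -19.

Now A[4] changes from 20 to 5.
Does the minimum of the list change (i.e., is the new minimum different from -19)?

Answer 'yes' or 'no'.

Answer: no

Derivation:
Old min = -19
Change: A[4] 20 -> 5
Changed element was NOT the min; min changes only if 5 < -19.
New min = -19; changed? no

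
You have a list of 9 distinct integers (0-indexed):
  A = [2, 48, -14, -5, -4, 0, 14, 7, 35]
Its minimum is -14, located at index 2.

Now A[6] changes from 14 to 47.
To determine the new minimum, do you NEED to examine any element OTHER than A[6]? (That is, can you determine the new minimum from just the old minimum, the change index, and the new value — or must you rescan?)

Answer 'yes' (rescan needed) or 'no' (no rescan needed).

Old min = -14 at index 2
Change at index 6: 14 -> 47
Index 6 was NOT the min. New min = min(-14, 47). No rescan of other elements needed.
Needs rescan: no

Answer: no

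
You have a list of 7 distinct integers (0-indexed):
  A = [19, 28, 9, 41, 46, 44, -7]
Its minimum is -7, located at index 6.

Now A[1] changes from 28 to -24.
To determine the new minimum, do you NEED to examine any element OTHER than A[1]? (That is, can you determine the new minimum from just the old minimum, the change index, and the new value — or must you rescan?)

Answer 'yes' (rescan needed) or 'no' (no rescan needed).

Answer: no

Derivation:
Old min = -7 at index 6
Change at index 1: 28 -> -24
Index 1 was NOT the min. New min = min(-7, -24). No rescan of other elements needed.
Needs rescan: no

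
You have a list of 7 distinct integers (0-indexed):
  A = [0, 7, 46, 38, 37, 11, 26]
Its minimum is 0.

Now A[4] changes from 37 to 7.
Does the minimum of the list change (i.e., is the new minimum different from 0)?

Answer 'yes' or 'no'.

Answer: no

Derivation:
Old min = 0
Change: A[4] 37 -> 7
Changed element was NOT the min; min changes only if 7 < 0.
New min = 0; changed? no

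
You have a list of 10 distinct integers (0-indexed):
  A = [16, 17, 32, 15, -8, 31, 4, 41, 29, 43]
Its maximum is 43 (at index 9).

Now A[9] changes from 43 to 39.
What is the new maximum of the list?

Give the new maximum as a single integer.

Answer: 41

Derivation:
Old max = 43 (at index 9)
Change: A[9] 43 -> 39
Changed element WAS the max -> may need rescan.
  Max of remaining elements: 41
  New max = max(39, 41) = 41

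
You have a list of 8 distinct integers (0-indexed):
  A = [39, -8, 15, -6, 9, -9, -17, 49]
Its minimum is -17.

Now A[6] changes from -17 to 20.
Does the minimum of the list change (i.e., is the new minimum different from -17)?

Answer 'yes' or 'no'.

Old min = -17
Change: A[6] -17 -> 20
Changed element was the min; new min must be rechecked.
New min = -9; changed? yes

Answer: yes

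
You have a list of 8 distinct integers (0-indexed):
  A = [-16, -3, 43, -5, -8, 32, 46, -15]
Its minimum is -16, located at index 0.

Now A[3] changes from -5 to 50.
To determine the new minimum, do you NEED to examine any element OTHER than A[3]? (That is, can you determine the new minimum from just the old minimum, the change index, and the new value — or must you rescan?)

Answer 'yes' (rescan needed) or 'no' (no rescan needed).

Old min = -16 at index 0
Change at index 3: -5 -> 50
Index 3 was NOT the min. New min = min(-16, 50). No rescan of other elements needed.
Needs rescan: no

Answer: no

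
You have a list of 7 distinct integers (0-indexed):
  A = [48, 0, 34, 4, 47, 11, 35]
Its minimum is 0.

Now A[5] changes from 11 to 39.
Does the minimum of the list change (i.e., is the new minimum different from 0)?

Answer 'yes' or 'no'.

Answer: no

Derivation:
Old min = 0
Change: A[5] 11 -> 39
Changed element was NOT the min; min changes only if 39 < 0.
New min = 0; changed? no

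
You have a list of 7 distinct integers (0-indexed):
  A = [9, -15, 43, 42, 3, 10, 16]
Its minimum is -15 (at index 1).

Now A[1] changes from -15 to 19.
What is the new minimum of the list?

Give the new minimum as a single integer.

Answer: 3

Derivation:
Old min = -15 (at index 1)
Change: A[1] -15 -> 19
Changed element WAS the min. Need to check: is 19 still <= all others?
  Min of remaining elements: 3
  New min = min(19, 3) = 3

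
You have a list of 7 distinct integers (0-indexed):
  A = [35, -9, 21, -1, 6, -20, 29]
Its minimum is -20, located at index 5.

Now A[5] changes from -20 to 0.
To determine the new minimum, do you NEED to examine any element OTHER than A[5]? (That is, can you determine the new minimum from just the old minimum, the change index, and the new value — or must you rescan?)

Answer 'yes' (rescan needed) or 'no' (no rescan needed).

Answer: yes

Derivation:
Old min = -20 at index 5
Change at index 5: -20 -> 0
Index 5 WAS the min and new value 0 > old min -20. Must rescan other elements to find the new min.
Needs rescan: yes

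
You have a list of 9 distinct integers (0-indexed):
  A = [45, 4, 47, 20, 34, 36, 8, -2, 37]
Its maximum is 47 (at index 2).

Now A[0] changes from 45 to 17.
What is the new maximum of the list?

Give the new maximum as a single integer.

Old max = 47 (at index 2)
Change: A[0] 45 -> 17
Changed element was NOT the old max.
  New max = max(old_max, new_val) = max(47, 17) = 47

Answer: 47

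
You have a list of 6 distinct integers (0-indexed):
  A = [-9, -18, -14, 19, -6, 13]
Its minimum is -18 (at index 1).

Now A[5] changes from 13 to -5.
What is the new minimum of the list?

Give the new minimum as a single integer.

Answer: -18

Derivation:
Old min = -18 (at index 1)
Change: A[5] 13 -> -5
Changed element was NOT the old min.
  New min = min(old_min, new_val) = min(-18, -5) = -18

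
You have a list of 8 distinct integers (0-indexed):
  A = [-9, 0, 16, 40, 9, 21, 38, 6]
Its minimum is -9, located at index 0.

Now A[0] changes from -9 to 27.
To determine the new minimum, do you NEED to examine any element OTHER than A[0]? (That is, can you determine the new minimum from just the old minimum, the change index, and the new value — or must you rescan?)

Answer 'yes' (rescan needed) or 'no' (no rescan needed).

Answer: yes

Derivation:
Old min = -9 at index 0
Change at index 0: -9 -> 27
Index 0 WAS the min and new value 27 > old min -9. Must rescan other elements to find the new min.
Needs rescan: yes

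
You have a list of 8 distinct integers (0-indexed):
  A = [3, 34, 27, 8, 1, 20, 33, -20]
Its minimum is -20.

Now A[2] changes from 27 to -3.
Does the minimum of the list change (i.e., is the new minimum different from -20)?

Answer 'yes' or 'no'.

Old min = -20
Change: A[2] 27 -> -3
Changed element was NOT the min; min changes only if -3 < -20.
New min = -20; changed? no

Answer: no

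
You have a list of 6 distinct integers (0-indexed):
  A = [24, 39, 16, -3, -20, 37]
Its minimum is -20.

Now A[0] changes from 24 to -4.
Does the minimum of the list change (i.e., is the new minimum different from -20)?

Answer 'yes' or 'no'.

Answer: no

Derivation:
Old min = -20
Change: A[0] 24 -> -4
Changed element was NOT the min; min changes only if -4 < -20.
New min = -20; changed? no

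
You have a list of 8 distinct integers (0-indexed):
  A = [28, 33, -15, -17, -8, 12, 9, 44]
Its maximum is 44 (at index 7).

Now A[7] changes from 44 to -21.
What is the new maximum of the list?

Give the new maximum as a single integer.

Answer: 33

Derivation:
Old max = 44 (at index 7)
Change: A[7] 44 -> -21
Changed element WAS the max -> may need rescan.
  Max of remaining elements: 33
  New max = max(-21, 33) = 33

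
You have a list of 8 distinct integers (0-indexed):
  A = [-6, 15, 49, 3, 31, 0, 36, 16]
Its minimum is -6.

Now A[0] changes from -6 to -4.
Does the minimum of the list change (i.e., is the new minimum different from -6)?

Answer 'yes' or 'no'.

Answer: yes

Derivation:
Old min = -6
Change: A[0] -6 -> -4
Changed element was the min; new min must be rechecked.
New min = -4; changed? yes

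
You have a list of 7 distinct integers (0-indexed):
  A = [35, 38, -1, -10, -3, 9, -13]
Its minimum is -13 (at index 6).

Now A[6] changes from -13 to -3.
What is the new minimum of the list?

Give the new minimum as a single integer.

Answer: -10

Derivation:
Old min = -13 (at index 6)
Change: A[6] -13 -> -3
Changed element WAS the min. Need to check: is -3 still <= all others?
  Min of remaining elements: -10
  New min = min(-3, -10) = -10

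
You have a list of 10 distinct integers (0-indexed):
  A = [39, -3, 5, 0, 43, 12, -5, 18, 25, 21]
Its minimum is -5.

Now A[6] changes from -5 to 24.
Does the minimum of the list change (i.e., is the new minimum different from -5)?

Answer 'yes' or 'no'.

Answer: yes

Derivation:
Old min = -5
Change: A[6] -5 -> 24
Changed element was the min; new min must be rechecked.
New min = -3; changed? yes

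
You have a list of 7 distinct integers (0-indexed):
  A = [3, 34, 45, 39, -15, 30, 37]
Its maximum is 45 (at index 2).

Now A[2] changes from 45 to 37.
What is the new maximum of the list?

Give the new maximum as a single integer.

Answer: 39

Derivation:
Old max = 45 (at index 2)
Change: A[2] 45 -> 37
Changed element WAS the max -> may need rescan.
  Max of remaining elements: 39
  New max = max(37, 39) = 39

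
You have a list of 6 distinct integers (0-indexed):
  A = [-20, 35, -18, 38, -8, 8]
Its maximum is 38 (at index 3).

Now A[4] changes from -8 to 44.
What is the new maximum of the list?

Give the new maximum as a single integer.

Answer: 44

Derivation:
Old max = 38 (at index 3)
Change: A[4] -8 -> 44
Changed element was NOT the old max.
  New max = max(old_max, new_val) = max(38, 44) = 44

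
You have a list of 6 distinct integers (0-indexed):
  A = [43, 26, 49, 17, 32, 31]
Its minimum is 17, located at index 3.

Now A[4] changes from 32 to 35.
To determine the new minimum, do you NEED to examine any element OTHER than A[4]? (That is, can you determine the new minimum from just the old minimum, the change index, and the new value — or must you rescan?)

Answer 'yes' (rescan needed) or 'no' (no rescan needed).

Answer: no

Derivation:
Old min = 17 at index 3
Change at index 4: 32 -> 35
Index 4 was NOT the min. New min = min(17, 35). No rescan of other elements needed.
Needs rescan: no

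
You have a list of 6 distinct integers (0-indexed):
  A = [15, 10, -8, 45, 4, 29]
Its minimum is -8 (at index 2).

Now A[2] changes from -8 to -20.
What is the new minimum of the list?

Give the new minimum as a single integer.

Answer: -20

Derivation:
Old min = -8 (at index 2)
Change: A[2] -8 -> -20
Changed element WAS the min. Need to check: is -20 still <= all others?
  Min of remaining elements: 4
  New min = min(-20, 4) = -20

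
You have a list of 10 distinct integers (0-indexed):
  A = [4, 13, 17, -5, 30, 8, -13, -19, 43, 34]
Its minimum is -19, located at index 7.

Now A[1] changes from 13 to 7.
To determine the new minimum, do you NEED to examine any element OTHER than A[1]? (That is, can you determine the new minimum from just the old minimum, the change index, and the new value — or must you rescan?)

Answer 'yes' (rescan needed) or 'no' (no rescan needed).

Answer: no

Derivation:
Old min = -19 at index 7
Change at index 1: 13 -> 7
Index 1 was NOT the min. New min = min(-19, 7). No rescan of other elements needed.
Needs rescan: no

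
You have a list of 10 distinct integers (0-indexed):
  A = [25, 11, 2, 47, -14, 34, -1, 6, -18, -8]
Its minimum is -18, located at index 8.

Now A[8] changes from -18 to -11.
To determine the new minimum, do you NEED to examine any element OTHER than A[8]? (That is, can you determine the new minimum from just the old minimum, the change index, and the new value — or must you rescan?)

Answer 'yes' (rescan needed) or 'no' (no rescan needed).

Answer: yes

Derivation:
Old min = -18 at index 8
Change at index 8: -18 -> -11
Index 8 WAS the min and new value -11 > old min -18. Must rescan other elements to find the new min.
Needs rescan: yes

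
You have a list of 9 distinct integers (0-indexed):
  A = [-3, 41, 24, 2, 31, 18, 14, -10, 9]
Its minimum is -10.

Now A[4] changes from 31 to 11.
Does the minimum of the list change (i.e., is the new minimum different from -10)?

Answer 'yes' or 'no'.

Old min = -10
Change: A[4] 31 -> 11
Changed element was NOT the min; min changes only if 11 < -10.
New min = -10; changed? no

Answer: no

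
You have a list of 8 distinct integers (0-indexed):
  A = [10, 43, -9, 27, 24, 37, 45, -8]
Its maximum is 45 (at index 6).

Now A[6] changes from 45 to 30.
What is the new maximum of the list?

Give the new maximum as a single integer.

Answer: 43

Derivation:
Old max = 45 (at index 6)
Change: A[6] 45 -> 30
Changed element WAS the max -> may need rescan.
  Max of remaining elements: 43
  New max = max(30, 43) = 43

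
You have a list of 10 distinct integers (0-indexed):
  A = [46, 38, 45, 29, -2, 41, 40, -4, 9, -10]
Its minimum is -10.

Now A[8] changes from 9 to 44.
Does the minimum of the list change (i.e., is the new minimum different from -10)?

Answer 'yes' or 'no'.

Old min = -10
Change: A[8] 9 -> 44
Changed element was NOT the min; min changes only if 44 < -10.
New min = -10; changed? no

Answer: no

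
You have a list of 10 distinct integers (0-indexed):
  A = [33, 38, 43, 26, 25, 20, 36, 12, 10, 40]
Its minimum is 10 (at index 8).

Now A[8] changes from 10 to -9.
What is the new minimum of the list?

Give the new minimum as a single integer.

Answer: -9

Derivation:
Old min = 10 (at index 8)
Change: A[8] 10 -> -9
Changed element WAS the min. Need to check: is -9 still <= all others?
  Min of remaining elements: 12
  New min = min(-9, 12) = -9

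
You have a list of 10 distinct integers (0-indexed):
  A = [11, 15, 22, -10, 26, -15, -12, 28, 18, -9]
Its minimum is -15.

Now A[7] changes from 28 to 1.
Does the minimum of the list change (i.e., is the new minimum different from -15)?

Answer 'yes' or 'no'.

Answer: no

Derivation:
Old min = -15
Change: A[7] 28 -> 1
Changed element was NOT the min; min changes only if 1 < -15.
New min = -15; changed? no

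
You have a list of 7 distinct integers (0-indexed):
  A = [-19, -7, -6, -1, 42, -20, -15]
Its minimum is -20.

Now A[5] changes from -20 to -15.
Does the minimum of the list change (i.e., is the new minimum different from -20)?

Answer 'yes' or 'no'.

Old min = -20
Change: A[5] -20 -> -15
Changed element was the min; new min must be rechecked.
New min = -19; changed? yes

Answer: yes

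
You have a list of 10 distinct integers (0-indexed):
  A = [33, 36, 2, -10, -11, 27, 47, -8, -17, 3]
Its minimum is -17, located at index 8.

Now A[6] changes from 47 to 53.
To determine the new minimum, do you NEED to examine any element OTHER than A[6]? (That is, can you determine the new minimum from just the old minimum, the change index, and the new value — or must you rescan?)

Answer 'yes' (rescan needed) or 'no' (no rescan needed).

Answer: no

Derivation:
Old min = -17 at index 8
Change at index 6: 47 -> 53
Index 6 was NOT the min. New min = min(-17, 53). No rescan of other elements needed.
Needs rescan: no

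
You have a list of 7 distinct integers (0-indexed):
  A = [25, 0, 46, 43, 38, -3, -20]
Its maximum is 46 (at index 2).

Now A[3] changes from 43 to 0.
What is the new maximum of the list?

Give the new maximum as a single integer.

Answer: 46

Derivation:
Old max = 46 (at index 2)
Change: A[3] 43 -> 0
Changed element was NOT the old max.
  New max = max(old_max, new_val) = max(46, 0) = 46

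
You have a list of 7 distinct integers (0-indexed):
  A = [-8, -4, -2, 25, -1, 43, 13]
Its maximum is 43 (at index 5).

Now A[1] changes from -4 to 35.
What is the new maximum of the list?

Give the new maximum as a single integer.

Answer: 43

Derivation:
Old max = 43 (at index 5)
Change: A[1] -4 -> 35
Changed element was NOT the old max.
  New max = max(old_max, new_val) = max(43, 35) = 43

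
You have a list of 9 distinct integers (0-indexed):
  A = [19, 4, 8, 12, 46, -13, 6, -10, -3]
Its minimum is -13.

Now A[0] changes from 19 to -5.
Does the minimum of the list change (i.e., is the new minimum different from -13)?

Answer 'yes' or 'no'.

Answer: no

Derivation:
Old min = -13
Change: A[0] 19 -> -5
Changed element was NOT the min; min changes only if -5 < -13.
New min = -13; changed? no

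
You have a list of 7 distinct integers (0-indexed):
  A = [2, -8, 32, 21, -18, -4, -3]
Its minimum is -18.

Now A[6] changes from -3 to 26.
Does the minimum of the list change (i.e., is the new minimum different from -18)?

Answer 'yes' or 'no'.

Answer: no

Derivation:
Old min = -18
Change: A[6] -3 -> 26
Changed element was NOT the min; min changes only if 26 < -18.
New min = -18; changed? no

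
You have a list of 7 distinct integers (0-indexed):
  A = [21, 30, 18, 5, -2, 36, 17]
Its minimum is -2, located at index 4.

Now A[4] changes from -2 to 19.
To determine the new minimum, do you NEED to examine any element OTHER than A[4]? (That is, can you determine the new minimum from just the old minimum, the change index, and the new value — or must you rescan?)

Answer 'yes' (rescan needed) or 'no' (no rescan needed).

Answer: yes

Derivation:
Old min = -2 at index 4
Change at index 4: -2 -> 19
Index 4 WAS the min and new value 19 > old min -2. Must rescan other elements to find the new min.
Needs rescan: yes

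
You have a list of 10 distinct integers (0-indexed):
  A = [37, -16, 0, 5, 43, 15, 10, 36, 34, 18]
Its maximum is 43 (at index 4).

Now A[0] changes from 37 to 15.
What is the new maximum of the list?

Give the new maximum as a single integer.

Old max = 43 (at index 4)
Change: A[0] 37 -> 15
Changed element was NOT the old max.
  New max = max(old_max, new_val) = max(43, 15) = 43

Answer: 43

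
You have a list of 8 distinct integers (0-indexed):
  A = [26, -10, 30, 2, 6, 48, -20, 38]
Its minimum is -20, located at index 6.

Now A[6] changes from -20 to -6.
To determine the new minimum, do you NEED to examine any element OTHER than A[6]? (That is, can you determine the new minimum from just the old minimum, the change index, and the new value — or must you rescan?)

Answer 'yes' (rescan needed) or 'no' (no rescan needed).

Answer: yes

Derivation:
Old min = -20 at index 6
Change at index 6: -20 -> -6
Index 6 WAS the min and new value -6 > old min -20. Must rescan other elements to find the new min.
Needs rescan: yes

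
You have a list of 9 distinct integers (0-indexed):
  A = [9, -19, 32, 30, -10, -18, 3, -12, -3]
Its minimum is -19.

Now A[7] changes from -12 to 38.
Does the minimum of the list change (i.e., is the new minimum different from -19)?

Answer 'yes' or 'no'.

Old min = -19
Change: A[7] -12 -> 38
Changed element was NOT the min; min changes only if 38 < -19.
New min = -19; changed? no

Answer: no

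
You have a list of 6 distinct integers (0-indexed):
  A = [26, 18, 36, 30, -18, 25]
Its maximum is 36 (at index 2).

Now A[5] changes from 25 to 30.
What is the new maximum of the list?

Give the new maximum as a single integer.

Old max = 36 (at index 2)
Change: A[5] 25 -> 30
Changed element was NOT the old max.
  New max = max(old_max, new_val) = max(36, 30) = 36

Answer: 36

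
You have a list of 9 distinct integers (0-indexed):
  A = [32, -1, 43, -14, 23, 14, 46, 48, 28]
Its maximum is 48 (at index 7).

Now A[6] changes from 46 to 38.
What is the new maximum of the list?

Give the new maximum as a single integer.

Answer: 48

Derivation:
Old max = 48 (at index 7)
Change: A[6] 46 -> 38
Changed element was NOT the old max.
  New max = max(old_max, new_val) = max(48, 38) = 48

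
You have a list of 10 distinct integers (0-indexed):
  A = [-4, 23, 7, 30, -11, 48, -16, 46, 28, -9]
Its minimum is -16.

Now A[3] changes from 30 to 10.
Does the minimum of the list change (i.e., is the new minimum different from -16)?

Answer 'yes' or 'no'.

Answer: no

Derivation:
Old min = -16
Change: A[3] 30 -> 10
Changed element was NOT the min; min changes only if 10 < -16.
New min = -16; changed? no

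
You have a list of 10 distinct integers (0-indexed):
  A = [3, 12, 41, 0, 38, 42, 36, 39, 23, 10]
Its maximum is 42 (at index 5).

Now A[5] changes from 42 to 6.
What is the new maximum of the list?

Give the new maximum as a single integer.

Old max = 42 (at index 5)
Change: A[5] 42 -> 6
Changed element WAS the max -> may need rescan.
  Max of remaining elements: 41
  New max = max(6, 41) = 41

Answer: 41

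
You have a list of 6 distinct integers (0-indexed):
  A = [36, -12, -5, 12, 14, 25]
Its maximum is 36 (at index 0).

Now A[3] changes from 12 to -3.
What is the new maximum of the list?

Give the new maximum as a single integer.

Answer: 36

Derivation:
Old max = 36 (at index 0)
Change: A[3] 12 -> -3
Changed element was NOT the old max.
  New max = max(old_max, new_val) = max(36, -3) = 36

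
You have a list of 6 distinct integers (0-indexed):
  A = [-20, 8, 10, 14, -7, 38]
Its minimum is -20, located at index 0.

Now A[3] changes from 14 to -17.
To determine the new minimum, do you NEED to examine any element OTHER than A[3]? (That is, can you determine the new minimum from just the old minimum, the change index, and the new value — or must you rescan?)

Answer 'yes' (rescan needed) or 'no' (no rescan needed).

Old min = -20 at index 0
Change at index 3: 14 -> -17
Index 3 was NOT the min. New min = min(-20, -17). No rescan of other elements needed.
Needs rescan: no

Answer: no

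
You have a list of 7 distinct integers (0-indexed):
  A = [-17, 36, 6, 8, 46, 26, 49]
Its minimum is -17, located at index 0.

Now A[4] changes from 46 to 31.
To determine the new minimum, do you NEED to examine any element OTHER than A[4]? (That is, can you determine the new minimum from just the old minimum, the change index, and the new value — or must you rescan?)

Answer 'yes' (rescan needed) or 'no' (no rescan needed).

Old min = -17 at index 0
Change at index 4: 46 -> 31
Index 4 was NOT the min. New min = min(-17, 31). No rescan of other elements needed.
Needs rescan: no

Answer: no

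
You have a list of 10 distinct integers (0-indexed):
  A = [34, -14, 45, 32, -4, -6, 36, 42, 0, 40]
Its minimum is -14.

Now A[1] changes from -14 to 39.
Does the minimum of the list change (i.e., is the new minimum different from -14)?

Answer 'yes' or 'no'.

Old min = -14
Change: A[1] -14 -> 39
Changed element was the min; new min must be rechecked.
New min = -6; changed? yes

Answer: yes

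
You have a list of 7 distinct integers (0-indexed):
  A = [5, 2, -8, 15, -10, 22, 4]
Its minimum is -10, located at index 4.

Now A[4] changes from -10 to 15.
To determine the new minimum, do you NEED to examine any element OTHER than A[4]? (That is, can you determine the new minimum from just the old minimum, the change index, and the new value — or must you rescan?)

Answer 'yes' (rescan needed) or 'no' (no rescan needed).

Answer: yes

Derivation:
Old min = -10 at index 4
Change at index 4: -10 -> 15
Index 4 WAS the min and new value 15 > old min -10. Must rescan other elements to find the new min.
Needs rescan: yes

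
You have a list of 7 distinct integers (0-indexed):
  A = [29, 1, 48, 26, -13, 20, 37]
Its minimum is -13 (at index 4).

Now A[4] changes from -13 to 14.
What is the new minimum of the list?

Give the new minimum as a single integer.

Old min = -13 (at index 4)
Change: A[4] -13 -> 14
Changed element WAS the min. Need to check: is 14 still <= all others?
  Min of remaining elements: 1
  New min = min(14, 1) = 1

Answer: 1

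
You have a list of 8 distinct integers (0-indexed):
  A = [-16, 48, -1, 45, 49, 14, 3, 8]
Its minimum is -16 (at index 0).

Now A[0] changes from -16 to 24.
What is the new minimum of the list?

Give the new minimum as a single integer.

Old min = -16 (at index 0)
Change: A[0] -16 -> 24
Changed element WAS the min. Need to check: is 24 still <= all others?
  Min of remaining elements: -1
  New min = min(24, -1) = -1

Answer: -1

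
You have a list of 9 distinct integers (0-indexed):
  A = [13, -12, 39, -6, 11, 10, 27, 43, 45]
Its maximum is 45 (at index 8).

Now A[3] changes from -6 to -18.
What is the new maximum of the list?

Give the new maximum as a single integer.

Old max = 45 (at index 8)
Change: A[3] -6 -> -18
Changed element was NOT the old max.
  New max = max(old_max, new_val) = max(45, -18) = 45

Answer: 45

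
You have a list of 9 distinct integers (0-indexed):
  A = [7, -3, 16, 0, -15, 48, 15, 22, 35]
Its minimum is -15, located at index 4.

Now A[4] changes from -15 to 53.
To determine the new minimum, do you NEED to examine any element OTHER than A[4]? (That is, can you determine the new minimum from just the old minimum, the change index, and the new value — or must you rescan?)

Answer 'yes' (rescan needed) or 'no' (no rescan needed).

Answer: yes

Derivation:
Old min = -15 at index 4
Change at index 4: -15 -> 53
Index 4 WAS the min and new value 53 > old min -15. Must rescan other elements to find the new min.
Needs rescan: yes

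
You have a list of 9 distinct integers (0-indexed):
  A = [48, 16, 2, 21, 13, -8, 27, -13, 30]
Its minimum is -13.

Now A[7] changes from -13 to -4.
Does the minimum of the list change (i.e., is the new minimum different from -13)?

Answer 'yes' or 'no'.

Old min = -13
Change: A[7] -13 -> -4
Changed element was the min; new min must be rechecked.
New min = -8; changed? yes

Answer: yes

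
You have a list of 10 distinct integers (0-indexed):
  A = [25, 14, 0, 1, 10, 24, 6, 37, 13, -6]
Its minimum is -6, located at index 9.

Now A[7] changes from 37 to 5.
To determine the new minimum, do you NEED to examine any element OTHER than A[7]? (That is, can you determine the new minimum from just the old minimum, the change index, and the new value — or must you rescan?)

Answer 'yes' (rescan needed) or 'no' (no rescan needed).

Old min = -6 at index 9
Change at index 7: 37 -> 5
Index 7 was NOT the min. New min = min(-6, 5). No rescan of other elements needed.
Needs rescan: no

Answer: no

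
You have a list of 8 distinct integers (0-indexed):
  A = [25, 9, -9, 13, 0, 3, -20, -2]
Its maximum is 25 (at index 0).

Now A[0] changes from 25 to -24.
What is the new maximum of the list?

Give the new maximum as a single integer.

Old max = 25 (at index 0)
Change: A[0] 25 -> -24
Changed element WAS the max -> may need rescan.
  Max of remaining elements: 13
  New max = max(-24, 13) = 13

Answer: 13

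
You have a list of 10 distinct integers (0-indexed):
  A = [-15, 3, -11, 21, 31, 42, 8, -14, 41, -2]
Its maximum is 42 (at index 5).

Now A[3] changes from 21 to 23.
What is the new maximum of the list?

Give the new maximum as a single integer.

Answer: 42

Derivation:
Old max = 42 (at index 5)
Change: A[3] 21 -> 23
Changed element was NOT the old max.
  New max = max(old_max, new_val) = max(42, 23) = 42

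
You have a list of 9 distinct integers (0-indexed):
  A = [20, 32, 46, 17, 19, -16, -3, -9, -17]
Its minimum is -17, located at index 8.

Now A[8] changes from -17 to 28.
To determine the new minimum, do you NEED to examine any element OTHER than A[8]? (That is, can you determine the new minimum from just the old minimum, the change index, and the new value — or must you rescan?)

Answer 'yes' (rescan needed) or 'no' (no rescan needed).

Answer: yes

Derivation:
Old min = -17 at index 8
Change at index 8: -17 -> 28
Index 8 WAS the min and new value 28 > old min -17. Must rescan other elements to find the new min.
Needs rescan: yes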